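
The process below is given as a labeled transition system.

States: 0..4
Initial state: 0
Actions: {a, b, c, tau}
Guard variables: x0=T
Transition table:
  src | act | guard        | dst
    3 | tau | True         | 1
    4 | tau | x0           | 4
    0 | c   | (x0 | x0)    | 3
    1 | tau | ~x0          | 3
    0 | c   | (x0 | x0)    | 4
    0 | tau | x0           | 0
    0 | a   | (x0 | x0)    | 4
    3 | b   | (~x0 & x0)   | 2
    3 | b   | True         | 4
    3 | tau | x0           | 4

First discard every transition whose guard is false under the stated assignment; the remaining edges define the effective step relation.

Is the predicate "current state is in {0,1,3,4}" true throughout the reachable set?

Allowed set {0,1,3,4}
Reach set: {0,1,3,4}
  0: safe
  1: safe
  3: safe
  4: safe

Answer: INVARIANT HOLDS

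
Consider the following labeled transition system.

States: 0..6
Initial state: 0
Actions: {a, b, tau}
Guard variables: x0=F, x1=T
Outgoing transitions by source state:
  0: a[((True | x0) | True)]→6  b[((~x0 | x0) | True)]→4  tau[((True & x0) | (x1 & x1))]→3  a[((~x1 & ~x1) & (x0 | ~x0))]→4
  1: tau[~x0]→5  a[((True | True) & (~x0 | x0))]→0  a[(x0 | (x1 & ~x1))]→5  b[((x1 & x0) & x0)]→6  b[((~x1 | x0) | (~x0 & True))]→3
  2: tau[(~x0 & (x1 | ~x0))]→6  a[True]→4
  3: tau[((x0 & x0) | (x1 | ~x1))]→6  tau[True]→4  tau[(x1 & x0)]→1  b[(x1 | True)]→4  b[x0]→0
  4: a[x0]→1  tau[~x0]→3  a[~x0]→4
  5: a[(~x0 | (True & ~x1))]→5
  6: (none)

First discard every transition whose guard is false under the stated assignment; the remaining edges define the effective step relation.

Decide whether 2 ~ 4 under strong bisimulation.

Refine partition for ~:
  π0 = {{0,1,2,3,4,5,6}}
  π1 = {{0,1},{2,4},{3},{5},{6}}
  π2 = {{0},{1},{2},{3},{4},{5},{6}}
Fixed point at round 3; 7 class(es).
2∈{2}, 4∈{4}

Answer: NOT BISIMILAR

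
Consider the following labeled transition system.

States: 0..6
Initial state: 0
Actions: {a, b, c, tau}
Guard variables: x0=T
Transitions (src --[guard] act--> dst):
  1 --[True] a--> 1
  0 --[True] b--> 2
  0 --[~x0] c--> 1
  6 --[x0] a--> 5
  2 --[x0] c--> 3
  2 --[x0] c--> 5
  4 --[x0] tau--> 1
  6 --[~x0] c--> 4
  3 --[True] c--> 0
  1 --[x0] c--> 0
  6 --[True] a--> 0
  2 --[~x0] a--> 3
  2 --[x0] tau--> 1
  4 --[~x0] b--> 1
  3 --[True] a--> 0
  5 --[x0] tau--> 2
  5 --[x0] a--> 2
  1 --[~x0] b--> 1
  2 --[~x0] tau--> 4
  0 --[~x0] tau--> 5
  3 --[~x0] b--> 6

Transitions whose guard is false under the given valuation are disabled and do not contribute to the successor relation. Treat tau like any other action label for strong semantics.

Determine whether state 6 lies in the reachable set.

After dropping false guards: 13 live edges.
depth 0: {0}
depth 1: {2}  cumulative {0,2}
depth 2: {1,3,5}  cumulative {0,1,2,3,5}
Reachable = {0,1,2,3,5}

Answer: UNREACHABLE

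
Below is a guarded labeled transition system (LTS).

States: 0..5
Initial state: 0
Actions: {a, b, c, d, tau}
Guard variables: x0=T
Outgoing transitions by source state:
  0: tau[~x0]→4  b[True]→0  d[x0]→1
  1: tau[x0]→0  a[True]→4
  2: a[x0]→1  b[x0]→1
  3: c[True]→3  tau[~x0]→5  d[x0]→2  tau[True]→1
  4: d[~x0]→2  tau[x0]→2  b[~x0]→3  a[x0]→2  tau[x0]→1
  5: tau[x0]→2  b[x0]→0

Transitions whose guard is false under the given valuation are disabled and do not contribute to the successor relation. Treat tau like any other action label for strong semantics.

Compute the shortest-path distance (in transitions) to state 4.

Layered search for 4:
  L0 = {0}
  L1 = {1}
  L2 = {4}
4 enters at depth 2; path d·a

Answer: 2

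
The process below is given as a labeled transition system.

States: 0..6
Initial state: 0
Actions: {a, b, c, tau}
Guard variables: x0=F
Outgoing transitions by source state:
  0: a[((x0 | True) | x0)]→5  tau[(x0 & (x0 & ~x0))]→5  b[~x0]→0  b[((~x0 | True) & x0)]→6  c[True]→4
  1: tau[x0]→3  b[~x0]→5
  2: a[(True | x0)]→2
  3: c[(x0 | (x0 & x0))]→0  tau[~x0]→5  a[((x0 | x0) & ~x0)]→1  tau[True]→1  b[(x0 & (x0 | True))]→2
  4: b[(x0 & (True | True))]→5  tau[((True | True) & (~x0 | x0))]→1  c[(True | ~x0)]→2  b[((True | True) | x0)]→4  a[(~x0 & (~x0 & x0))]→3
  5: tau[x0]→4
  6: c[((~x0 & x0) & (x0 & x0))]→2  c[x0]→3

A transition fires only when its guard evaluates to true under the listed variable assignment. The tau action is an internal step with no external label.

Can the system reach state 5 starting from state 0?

10 transition(s) survive guard evaluation.
Layer 0: {0}
Layer 1: {4,5}  now seen {0,4,5}
Layer 2: {1,2}  now seen {0,1,2,4,5}
R = {0,1,2,4,5}
trace reaching 5: a

Answer: REACHABLE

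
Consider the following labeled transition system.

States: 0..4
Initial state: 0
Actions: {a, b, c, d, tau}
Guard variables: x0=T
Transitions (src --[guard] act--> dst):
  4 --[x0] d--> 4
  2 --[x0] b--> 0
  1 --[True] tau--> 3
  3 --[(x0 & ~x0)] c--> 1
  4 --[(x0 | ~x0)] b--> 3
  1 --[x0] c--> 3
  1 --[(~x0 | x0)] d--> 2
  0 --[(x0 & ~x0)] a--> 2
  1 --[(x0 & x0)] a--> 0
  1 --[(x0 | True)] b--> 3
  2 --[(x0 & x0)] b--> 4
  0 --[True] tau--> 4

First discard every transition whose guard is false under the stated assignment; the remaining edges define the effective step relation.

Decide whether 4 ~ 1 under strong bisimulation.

Compute ~ classes (split until stable):
  π0 = {{0,1,2,3,4}}
  π1 = {{0},{1},{2},{3},{4}}
stable after 2 split(s): 5 block(s)
class of 4: {4}; class of 1: {1}

Answer: NOT BISIMILAR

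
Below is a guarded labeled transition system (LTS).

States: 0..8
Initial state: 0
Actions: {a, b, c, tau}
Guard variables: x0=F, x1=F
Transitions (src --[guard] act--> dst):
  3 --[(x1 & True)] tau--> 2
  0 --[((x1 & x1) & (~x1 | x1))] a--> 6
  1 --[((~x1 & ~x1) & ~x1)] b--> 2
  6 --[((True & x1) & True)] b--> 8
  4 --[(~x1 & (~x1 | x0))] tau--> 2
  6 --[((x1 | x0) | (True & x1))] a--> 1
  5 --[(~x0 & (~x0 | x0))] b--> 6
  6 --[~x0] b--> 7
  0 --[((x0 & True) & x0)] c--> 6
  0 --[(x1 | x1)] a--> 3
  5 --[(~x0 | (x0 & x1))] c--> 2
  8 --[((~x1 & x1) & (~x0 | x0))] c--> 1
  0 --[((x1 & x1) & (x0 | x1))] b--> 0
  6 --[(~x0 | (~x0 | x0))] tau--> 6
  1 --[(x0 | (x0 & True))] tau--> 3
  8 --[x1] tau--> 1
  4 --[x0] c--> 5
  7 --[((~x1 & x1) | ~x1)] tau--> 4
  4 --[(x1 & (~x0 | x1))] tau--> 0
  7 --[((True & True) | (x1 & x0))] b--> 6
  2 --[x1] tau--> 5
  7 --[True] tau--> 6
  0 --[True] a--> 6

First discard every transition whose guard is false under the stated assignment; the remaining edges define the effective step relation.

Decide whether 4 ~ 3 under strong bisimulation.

Refine partition for ~:
  P[0] = {{0,1,2,3,4,5,6,7,8}}
  P[1] = {{0},{1},{2,3,8},{4},{5},{6,7}}
  P[2] = {{0},{1},{2,3,8},{4},{5},{6},{7}}
Fixed point at round 3; 7 class(es).
class of 4: {4}; class of 3: {2,3,8}

Answer: NOT BISIMILAR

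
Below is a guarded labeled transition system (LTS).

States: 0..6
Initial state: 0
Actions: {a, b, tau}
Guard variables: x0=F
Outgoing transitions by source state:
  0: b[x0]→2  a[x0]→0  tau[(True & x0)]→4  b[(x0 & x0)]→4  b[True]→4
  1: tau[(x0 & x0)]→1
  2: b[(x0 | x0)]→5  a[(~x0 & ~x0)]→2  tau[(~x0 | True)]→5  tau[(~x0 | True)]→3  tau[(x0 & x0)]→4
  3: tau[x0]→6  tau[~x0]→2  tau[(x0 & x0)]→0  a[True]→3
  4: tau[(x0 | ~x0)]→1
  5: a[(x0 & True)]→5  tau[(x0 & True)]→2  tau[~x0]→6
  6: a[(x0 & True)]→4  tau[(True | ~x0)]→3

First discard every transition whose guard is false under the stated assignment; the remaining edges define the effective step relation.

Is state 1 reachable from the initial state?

After dropping false guards: 9 live edges.
Layer 0: {0}
Layer 1: {4}  total {0,4}
Layer 2: {1}  total {0,1,4}
R = {0,1,4}
witness 1: b·tau

Answer: REACHABLE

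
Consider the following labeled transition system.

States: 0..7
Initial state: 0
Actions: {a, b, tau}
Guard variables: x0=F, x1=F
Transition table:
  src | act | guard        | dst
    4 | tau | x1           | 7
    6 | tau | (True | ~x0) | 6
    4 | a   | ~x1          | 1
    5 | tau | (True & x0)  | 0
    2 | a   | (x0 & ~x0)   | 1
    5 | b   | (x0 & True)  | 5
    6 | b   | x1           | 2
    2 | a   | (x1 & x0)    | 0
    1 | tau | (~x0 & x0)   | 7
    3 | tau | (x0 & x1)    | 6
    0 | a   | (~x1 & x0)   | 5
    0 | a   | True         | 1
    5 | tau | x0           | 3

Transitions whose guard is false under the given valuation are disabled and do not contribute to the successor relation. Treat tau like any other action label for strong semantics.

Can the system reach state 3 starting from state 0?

After dropping false guards: 3 live edges.
depth 0: {0}
depth 1: {1}  now seen {0,1}
Reach set: {0,1}

Answer: UNREACHABLE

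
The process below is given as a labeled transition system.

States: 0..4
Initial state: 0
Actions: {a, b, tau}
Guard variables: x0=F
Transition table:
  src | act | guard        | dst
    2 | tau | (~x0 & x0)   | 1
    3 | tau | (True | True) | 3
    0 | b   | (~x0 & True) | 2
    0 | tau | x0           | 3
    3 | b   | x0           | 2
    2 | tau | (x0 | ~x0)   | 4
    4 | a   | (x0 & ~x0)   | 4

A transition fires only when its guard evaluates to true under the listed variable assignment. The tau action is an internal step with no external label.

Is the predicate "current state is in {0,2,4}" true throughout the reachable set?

Answer: INVARIANT HOLDS

Trace:
Allowed set {0,2,4}
R = {0,2,4}
  0: ✓
  2: ✓
  4: ✓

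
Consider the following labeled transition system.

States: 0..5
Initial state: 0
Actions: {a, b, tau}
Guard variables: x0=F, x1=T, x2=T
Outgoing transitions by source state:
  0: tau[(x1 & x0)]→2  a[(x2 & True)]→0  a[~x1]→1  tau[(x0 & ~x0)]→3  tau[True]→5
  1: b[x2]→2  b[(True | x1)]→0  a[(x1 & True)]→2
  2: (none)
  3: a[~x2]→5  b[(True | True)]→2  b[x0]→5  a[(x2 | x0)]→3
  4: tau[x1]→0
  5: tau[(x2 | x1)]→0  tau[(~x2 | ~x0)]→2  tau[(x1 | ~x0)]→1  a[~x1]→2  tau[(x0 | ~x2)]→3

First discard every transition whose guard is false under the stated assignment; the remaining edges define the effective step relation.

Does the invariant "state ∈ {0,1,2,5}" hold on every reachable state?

Answer: INVARIANT HOLDS

Analysis:
Inv-set: {0,1,2,5}
Reach set: {0,1,2,5}
  0: safe
  1: safe
  2: safe
  5: safe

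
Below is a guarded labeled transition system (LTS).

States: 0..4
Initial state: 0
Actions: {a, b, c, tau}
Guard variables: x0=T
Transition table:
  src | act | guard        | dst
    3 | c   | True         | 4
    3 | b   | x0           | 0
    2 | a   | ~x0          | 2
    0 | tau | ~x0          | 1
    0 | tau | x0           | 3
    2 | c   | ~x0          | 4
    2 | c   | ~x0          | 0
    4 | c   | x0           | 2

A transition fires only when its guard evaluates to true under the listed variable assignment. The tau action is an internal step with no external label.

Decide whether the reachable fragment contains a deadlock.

Reachable = {0,2,3,4}
  0: tau→3  [1 out]
  2: ∅  [STUCK]
  3: b→0  c→4  [2 out]
  4: c→2  [1 out]
Path to 2: tau·c·c

Answer: DEADLOCK at state 2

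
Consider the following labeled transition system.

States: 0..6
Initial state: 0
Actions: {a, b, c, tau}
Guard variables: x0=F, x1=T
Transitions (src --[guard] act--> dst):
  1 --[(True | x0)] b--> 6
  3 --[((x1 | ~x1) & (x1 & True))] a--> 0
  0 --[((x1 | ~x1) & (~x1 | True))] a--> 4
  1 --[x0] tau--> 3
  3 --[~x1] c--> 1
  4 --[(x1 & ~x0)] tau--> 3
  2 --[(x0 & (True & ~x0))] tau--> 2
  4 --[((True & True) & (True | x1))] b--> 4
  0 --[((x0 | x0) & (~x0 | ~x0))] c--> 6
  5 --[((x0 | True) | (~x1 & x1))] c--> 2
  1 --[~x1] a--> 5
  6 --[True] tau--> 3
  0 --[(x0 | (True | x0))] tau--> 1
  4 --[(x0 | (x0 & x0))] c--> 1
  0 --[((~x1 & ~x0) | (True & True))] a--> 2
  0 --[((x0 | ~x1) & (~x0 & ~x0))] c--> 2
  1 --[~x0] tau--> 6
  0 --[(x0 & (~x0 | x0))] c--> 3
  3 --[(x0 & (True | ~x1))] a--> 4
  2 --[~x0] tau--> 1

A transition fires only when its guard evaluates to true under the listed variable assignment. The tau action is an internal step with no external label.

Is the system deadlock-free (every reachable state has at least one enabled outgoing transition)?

R = {0,1,2,3,4,6}
  0: a→2  a→4  tau→1  [3 out]
  1: b→6  tau→6  [2 out]
  2: tau→1  [1 out]
  3: a→0  [1 out]
  4: b→4  tau→3  [2 out]
  6: tau→3  [1 out]

Answer: DEADLOCK-FREE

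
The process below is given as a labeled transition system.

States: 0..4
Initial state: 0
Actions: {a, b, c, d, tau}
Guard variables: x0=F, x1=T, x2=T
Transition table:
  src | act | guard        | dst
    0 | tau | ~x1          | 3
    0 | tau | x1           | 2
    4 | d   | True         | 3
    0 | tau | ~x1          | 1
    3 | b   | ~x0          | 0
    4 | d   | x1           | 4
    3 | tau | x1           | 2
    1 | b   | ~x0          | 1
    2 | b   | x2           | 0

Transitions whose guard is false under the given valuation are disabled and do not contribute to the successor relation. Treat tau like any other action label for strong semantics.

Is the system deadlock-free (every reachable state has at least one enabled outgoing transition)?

R = {0,2}
  0: tau→2  [deg 1]
  2: b→0  [deg 1]

Answer: DEADLOCK-FREE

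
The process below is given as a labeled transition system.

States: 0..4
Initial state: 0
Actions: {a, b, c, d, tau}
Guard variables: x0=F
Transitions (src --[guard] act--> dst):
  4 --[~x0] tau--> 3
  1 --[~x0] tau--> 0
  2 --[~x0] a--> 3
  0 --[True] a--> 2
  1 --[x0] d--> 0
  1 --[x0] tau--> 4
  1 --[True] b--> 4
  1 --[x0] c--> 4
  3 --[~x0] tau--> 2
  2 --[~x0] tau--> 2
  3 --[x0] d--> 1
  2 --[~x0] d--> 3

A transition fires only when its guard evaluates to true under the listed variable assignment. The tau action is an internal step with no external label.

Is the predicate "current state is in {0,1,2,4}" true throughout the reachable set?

Answer: INVARIANT VIOLATED at state 3

Working:
Safe = {0,1,2,4}
R = {0,2,3}
  0: safe
  2: safe
  3: ✗ unsafe
witness against invariant: a·a → 3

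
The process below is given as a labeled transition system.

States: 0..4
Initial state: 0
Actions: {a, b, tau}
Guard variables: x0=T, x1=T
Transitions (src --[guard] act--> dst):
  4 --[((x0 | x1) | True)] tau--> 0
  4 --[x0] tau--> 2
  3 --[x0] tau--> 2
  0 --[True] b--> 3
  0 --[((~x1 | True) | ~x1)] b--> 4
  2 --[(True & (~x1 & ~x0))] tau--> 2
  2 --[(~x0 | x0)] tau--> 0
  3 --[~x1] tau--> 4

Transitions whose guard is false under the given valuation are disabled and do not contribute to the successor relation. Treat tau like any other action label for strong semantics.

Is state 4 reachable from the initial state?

Answer: REACHABLE

Working:
Guard filter leaves 6 enabled edge(s).
depth 0: {0}
depth 1: {3,4}  total {0,3,4}
depth 2: {2}  total {0,2,3,4}
R = {0,2,3,4}
Path to 4: b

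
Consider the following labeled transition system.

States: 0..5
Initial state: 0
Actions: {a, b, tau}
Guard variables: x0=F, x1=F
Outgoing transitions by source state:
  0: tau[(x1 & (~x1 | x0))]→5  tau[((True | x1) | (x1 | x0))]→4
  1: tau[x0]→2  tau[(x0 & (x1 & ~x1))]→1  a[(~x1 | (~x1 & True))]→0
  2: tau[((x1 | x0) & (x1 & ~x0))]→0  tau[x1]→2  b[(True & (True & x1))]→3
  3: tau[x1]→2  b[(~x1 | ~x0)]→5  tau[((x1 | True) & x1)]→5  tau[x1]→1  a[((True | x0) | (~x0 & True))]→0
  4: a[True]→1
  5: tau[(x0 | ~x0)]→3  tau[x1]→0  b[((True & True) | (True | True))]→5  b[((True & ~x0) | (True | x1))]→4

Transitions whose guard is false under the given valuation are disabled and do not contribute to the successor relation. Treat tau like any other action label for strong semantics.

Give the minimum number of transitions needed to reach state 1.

Layered search for 1:
  depth 0: {0}
  depth 1: {4}
  depth 2: {1}
depth(1)=2, e.g. tau·a

Answer: 2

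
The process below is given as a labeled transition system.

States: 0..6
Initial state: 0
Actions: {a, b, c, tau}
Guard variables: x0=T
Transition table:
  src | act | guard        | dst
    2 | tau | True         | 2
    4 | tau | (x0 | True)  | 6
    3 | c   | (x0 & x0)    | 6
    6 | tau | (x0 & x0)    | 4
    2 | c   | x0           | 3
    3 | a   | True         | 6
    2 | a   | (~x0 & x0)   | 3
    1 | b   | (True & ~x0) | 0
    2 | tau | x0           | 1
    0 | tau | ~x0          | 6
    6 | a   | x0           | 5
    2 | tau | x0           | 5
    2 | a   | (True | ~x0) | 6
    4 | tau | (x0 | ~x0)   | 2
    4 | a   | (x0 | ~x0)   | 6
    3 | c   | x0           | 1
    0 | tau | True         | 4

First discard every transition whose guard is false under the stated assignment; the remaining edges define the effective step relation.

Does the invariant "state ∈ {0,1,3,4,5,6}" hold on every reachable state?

Answer: INVARIANT VIOLATED at state 2

Trace:
Inv-set: {0,1,3,4,5,6}
Reachable = {0,1,2,3,4,5,6}
  0: ok
  1: ok
  2: ✗ unsafe
  3: ok
  4: ok
  5: ok
  6: ok
counterexample path to 2: tau·tau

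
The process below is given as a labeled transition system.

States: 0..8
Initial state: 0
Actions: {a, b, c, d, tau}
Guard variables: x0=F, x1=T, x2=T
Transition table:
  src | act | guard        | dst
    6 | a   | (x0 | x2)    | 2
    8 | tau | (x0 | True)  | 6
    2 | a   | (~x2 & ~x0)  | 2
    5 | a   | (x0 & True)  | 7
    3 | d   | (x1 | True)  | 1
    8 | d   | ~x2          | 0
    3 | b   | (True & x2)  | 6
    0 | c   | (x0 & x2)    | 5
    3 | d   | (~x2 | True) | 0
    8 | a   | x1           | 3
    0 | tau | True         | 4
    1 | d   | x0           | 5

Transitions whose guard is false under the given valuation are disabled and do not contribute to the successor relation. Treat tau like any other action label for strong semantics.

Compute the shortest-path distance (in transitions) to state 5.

Layered search for 5:
  Layer 0: {0}
  Layer 1: {4}
5 never appears.

Answer: UNREACHABLE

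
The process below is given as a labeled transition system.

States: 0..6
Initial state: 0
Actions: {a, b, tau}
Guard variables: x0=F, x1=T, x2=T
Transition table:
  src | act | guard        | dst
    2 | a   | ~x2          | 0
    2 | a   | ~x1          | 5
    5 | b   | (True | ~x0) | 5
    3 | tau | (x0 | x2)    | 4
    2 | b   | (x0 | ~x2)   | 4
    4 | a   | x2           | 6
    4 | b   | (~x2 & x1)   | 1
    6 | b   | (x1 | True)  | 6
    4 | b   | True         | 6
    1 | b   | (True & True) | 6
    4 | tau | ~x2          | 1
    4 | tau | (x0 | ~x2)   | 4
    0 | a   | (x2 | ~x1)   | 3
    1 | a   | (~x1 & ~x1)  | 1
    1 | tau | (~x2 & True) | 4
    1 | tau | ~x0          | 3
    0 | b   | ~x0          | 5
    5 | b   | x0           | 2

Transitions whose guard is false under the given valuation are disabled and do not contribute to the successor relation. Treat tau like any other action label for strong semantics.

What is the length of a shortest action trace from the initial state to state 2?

BFS to 2:
  depth 0: {0}
  depth 1: {3,5}
  depth 2: {4}
  depth 3: {6}
2 never appears.

Answer: UNREACHABLE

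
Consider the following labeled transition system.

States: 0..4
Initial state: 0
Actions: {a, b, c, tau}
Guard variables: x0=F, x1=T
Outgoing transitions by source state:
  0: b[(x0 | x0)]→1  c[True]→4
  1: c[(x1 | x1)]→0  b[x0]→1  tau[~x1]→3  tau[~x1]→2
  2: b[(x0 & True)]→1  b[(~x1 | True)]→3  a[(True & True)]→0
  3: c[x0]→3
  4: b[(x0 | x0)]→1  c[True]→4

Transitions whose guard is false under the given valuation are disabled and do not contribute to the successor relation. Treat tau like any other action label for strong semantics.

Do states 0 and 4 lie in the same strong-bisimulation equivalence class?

Answer: BISIMILAR

Working:
Compute ~ classes (split until stable):
  π0 = {{0,1,2,3,4}}
  π1 = {{0,1,4},{2},{3}}
3 equivalence class(es) (converged in 2)
0∈{0,1,4}, 4∈{0,1,4}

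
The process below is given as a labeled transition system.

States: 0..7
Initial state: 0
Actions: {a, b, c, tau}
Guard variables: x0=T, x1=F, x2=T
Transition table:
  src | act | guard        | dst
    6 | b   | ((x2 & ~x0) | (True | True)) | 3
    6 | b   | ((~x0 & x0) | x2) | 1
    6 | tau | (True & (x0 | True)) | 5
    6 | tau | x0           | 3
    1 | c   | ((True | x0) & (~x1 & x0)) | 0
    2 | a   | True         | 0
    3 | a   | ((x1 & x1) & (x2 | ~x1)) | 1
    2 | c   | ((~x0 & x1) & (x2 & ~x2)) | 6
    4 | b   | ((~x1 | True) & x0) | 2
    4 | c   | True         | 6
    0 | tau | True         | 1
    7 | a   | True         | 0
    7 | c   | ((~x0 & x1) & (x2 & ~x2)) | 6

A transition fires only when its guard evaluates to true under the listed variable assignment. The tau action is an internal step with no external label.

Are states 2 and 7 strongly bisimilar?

Answer: BISIMILAR

Analysis:
Compute ~ classes (split until stable):
  π0 = {{0,1,2,3,4,5,6,7}}
  π1 = {{0},{1},{2,7},{3,5},{4},{6}}
6 equivalence class(es) (converged in 2)
class of 2: {2,7}; class of 7: {2,7}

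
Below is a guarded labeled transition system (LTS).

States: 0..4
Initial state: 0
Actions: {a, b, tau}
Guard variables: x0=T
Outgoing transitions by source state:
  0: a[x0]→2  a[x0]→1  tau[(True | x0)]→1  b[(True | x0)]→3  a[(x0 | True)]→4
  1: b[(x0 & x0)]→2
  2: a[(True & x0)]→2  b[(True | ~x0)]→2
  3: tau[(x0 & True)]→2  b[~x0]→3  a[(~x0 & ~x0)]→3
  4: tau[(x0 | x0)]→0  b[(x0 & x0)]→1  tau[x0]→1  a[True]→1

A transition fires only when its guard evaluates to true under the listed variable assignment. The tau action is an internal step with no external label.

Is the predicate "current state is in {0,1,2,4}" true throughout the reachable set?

Answer: INVARIANT VIOLATED at state 3

Trace:
Inv-set: {0,1,2,4}
Reachable = {0,1,2,3,4}
  0: safe
  1: safe
  2: safe
  3: ✗ unsafe
  4: safe
counterexample path to 3: b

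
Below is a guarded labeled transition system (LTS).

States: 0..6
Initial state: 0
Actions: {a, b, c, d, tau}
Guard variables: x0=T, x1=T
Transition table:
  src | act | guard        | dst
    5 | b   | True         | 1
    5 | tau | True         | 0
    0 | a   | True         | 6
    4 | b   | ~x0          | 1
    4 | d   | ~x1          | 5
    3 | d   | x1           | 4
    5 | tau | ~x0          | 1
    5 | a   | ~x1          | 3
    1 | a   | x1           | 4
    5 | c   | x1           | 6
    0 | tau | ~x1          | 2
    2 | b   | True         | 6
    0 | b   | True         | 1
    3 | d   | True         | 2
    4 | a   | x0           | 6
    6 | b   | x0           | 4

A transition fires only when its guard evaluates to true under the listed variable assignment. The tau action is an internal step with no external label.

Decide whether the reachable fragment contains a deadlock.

Answer: DEADLOCK-FREE

Trace:
R = {0,1,4,6}
  0: a→6  b→1  [deg 2]
  1: a→4  [deg 1]
  4: a→6  [deg 1]
  6: b→4  [deg 1]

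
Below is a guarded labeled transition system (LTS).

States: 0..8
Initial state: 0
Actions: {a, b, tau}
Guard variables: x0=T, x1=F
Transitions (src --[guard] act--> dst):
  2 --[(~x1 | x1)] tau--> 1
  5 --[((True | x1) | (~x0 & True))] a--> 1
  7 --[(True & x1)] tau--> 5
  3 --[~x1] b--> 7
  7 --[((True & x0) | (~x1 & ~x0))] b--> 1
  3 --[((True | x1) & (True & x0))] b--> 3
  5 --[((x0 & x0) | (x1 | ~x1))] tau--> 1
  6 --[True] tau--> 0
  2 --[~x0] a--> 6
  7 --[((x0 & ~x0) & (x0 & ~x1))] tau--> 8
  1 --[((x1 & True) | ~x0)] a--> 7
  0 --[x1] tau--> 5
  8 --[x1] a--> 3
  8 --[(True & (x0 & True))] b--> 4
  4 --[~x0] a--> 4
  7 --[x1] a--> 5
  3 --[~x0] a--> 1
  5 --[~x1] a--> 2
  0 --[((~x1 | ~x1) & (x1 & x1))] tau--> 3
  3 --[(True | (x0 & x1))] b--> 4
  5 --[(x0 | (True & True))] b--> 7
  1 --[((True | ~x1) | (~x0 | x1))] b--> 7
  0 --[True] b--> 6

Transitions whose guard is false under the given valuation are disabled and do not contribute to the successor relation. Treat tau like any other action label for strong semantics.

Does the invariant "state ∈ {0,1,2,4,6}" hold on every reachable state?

Answer: INVARIANT HOLDS

Analysis:
Inv-set: {0,1,2,4,6}
Reachable = {0,6}
  0: ok
  6: ok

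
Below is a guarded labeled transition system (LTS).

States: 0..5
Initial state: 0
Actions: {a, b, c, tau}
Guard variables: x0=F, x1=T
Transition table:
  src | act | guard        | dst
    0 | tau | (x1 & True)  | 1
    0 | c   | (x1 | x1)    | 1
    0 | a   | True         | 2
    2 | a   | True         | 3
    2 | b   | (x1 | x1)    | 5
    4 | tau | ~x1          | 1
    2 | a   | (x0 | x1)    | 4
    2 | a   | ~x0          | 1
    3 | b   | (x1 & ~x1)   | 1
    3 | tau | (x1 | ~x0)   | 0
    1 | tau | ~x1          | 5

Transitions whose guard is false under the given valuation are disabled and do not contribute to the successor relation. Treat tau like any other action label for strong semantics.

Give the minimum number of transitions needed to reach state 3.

Layered search for 3:
  depth 0: {0}
  depth 1: {1,2}
  depth 2: {3,4,5}
3 enters at depth 2; path a·a

Answer: 2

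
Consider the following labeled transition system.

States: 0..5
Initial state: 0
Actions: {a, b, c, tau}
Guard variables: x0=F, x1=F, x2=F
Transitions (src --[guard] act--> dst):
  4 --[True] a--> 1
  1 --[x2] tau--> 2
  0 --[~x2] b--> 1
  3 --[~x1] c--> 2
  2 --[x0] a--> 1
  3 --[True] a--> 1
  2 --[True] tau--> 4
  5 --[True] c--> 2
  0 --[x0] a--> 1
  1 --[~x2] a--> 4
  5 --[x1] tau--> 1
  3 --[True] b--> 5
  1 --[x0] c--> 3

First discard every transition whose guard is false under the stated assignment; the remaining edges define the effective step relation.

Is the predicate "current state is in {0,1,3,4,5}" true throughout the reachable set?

Answer: INVARIANT HOLDS

Analysis:
Safe = {0,1,3,4,5}
R = {0,1,4}
  0: safe
  1: safe
  4: safe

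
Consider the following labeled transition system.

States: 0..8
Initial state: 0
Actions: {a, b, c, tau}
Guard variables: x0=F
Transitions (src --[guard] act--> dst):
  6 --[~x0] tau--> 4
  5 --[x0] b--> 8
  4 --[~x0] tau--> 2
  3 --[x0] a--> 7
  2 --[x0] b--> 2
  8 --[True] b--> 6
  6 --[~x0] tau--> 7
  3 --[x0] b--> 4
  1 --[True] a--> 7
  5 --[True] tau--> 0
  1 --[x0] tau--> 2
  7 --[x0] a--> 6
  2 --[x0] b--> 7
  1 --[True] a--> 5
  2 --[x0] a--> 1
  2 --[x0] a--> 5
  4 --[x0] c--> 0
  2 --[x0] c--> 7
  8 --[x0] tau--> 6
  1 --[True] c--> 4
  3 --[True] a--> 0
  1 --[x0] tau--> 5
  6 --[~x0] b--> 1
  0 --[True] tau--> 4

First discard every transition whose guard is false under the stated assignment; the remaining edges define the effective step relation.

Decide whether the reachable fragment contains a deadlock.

Reach set: {0,2,4}
  0: tau→4  [1 exit(s)]
  2: ∅  [STUCK]
  4: tau→2  [1 exit(s)]
Path to 2: tau·tau

Answer: DEADLOCK at state 2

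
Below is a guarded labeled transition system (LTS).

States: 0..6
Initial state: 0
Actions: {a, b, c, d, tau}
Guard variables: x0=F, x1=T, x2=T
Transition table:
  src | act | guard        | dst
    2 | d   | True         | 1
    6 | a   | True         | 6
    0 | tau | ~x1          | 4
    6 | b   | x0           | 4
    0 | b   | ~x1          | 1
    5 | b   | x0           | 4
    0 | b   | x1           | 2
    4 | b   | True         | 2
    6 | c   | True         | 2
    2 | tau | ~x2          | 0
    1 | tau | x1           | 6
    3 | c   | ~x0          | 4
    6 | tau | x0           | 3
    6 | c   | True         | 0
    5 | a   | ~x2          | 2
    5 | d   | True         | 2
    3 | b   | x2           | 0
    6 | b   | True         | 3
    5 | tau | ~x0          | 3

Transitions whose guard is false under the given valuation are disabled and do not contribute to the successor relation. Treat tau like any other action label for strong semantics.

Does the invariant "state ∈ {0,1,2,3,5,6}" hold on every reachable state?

Safe = {0,1,2,3,5,6}
R = {0,1,2,3,4,6}
  0: ✓
  1: ✓
  2: ✓
  3: ✓
  4: outside
  6: ✓
counterexample path to 4: b·d·tau·b·c

Answer: INVARIANT VIOLATED at state 4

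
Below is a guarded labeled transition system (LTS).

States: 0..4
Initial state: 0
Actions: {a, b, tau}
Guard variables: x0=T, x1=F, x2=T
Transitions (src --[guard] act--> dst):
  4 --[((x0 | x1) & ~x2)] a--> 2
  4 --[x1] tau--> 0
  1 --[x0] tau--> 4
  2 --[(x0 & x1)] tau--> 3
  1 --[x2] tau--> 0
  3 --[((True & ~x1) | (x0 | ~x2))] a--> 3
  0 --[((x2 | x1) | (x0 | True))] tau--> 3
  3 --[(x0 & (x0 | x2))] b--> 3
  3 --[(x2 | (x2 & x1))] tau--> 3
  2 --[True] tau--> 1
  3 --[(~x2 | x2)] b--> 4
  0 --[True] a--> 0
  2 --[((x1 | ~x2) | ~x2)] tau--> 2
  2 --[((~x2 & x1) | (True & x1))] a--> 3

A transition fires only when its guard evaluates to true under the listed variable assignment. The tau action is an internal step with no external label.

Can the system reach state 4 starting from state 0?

After dropping false guards: 9 live edges.
depth 0: {0}
depth 1: {3}  cumulative {0,3}
depth 2: {4}  cumulative {0,3,4}
R = {0,3,4}
witness 4: tau·b

Answer: REACHABLE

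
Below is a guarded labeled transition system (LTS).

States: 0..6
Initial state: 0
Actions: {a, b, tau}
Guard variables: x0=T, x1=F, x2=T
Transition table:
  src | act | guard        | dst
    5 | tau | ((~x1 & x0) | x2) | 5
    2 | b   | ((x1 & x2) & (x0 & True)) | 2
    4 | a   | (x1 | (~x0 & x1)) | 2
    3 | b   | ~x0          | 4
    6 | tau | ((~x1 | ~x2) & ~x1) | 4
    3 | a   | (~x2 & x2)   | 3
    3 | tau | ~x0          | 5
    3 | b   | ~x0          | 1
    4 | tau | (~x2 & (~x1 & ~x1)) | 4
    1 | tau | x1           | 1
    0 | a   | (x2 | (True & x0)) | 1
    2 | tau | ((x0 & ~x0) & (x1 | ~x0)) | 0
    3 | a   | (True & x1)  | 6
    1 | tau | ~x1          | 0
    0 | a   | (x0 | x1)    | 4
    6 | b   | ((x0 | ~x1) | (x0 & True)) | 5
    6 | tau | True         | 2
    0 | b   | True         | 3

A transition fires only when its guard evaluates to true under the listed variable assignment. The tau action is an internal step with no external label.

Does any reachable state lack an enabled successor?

Answer: DEADLOCK at state 3

Working:
Reachable = {0,1,3,4}
  0: a→1  a→4  b→3  [3 out]
  1: tau→0  [1 out]
  3: ∅  [no exit]
  4: ∅  [no exit]
witness 3: b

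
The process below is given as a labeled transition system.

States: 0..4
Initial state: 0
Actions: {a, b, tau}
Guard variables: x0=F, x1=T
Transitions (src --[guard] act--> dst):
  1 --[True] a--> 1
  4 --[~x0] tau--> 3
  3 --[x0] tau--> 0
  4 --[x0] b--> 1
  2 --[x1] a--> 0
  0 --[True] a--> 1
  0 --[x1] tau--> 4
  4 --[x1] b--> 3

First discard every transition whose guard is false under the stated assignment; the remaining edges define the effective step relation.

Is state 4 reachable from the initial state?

After dropping false guards: 6 live edges.
depth 0: {0}
depth 1: {1,4}  now seen {0,1,4}
depth 2: {3}  now seen {0,1,3,4}
Reach set: {0,1,3,4}
trace reaching 4: tau

Answer: REACHABLE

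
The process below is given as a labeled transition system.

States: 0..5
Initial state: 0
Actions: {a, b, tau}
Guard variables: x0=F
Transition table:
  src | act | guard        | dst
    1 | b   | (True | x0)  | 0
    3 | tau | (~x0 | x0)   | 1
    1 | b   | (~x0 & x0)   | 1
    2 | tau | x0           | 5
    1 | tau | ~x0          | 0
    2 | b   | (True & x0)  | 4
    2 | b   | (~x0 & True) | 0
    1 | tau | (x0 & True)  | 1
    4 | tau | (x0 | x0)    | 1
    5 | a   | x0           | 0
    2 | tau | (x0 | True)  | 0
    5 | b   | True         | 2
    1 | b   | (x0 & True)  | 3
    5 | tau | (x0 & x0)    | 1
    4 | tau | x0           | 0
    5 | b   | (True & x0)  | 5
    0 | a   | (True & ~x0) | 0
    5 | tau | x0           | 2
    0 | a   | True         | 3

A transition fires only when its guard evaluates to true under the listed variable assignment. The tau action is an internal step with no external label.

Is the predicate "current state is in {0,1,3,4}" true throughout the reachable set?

Safe = {0,1,3,4}
Reachable = {0,1,3}
  0: safe
  1: safe
  3: safe

Answer: INVARIANT HOLDS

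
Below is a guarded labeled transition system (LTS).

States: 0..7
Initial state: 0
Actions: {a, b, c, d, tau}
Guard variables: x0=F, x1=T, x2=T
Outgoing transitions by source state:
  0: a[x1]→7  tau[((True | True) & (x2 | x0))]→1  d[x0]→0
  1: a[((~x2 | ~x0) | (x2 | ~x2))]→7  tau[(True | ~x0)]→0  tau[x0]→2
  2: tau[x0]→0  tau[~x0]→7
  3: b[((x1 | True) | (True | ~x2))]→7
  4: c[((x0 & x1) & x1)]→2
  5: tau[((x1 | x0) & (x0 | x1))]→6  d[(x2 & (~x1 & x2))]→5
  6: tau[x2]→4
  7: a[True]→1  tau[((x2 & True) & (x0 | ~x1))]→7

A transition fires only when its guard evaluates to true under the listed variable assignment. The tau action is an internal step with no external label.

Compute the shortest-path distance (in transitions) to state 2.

BFS to 2:
  L0 = {0}
  L1 = {1,7}
2 never appears.

Answer: UNREACHABLE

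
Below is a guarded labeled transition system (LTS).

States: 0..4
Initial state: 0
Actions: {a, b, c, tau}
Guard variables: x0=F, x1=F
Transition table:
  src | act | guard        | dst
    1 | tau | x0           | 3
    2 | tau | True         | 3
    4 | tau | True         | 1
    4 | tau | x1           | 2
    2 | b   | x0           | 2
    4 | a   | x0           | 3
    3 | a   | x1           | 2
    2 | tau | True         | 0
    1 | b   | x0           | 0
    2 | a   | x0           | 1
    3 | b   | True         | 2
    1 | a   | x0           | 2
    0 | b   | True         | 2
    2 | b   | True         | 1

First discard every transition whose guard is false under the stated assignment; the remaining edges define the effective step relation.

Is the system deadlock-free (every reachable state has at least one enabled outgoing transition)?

Answer: DEADLOCK at state 1

Analysis:
Reachable = {0,1,2,3}
  0: b→2  [1 out]
  1: ∅  [deadlock]
  2: b→1  tau→0  tau→3  [3 out]
  3: b→2  [1 out]
trace reaching 1: b·b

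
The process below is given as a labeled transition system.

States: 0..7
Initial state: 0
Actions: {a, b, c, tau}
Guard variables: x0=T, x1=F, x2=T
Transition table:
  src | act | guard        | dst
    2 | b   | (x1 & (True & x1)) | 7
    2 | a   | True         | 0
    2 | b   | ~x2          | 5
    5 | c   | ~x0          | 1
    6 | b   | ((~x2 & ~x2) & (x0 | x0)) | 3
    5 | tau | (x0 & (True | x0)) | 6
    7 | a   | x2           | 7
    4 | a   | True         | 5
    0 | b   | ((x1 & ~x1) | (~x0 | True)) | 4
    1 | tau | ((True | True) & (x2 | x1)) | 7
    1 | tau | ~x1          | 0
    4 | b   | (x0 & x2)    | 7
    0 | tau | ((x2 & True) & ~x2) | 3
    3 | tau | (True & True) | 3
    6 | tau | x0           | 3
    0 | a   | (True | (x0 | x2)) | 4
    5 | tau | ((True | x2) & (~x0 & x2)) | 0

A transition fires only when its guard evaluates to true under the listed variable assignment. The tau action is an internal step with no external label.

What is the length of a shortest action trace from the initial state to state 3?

BFS to 3:
  depth 0: {0}
  depth 1: {4}
  depth 2: {5,7}
  depth 3: {6}
  depth 4: {3}
first hit 3 at d=4 via a·a·tau·tau

Answer: 4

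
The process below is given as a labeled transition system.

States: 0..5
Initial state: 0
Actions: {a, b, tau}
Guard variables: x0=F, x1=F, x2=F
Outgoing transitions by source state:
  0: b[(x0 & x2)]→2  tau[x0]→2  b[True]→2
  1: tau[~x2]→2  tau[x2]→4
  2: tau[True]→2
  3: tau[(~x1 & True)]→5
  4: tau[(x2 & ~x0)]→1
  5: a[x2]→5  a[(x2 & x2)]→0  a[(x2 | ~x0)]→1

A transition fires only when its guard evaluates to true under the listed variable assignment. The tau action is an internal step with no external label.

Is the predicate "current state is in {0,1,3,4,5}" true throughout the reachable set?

Inv-set: {0,1,3,4,5}
R = {0,2}
  0: ✓
  2: ✗ unsafe
witness against invariant: b → 2

Answer: INVARIANT VIOLATED at state 2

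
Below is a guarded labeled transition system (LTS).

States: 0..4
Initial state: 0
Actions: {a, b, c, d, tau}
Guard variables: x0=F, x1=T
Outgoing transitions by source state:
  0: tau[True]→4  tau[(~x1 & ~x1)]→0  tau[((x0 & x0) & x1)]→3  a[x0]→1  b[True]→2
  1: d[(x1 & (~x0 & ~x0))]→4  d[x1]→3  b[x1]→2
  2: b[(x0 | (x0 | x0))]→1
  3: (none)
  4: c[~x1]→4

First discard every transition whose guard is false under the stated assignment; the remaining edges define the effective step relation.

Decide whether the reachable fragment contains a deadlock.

Reachable = {0,2,4}
  0: b→2  tau→4  [2 exit(s)]
  2: ∅  [STUCK]
  4: ∅  [STUCK]
Path to 2: b

Answer: DEADLOCK at state 2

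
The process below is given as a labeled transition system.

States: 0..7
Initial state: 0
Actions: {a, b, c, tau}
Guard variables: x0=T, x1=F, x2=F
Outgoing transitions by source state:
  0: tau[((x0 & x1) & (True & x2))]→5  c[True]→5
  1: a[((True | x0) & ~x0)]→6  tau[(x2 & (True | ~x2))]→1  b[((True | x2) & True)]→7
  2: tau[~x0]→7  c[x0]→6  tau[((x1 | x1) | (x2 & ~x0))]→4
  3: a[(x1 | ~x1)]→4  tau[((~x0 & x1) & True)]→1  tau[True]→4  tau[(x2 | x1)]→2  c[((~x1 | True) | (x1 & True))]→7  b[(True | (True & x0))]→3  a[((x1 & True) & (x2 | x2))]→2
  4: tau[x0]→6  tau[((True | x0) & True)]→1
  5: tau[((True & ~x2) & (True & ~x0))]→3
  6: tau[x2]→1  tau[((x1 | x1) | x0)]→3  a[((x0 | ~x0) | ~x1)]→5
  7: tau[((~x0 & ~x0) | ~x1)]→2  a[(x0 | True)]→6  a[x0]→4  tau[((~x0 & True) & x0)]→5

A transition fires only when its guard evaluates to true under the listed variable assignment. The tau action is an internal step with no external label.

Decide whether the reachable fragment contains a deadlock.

Reachable = {0,5}
  0: c→5  [1 exit(s)]
  5: ∅  [STUCK]
trace reaching 5: c

Answer: DEADLOCK at state 5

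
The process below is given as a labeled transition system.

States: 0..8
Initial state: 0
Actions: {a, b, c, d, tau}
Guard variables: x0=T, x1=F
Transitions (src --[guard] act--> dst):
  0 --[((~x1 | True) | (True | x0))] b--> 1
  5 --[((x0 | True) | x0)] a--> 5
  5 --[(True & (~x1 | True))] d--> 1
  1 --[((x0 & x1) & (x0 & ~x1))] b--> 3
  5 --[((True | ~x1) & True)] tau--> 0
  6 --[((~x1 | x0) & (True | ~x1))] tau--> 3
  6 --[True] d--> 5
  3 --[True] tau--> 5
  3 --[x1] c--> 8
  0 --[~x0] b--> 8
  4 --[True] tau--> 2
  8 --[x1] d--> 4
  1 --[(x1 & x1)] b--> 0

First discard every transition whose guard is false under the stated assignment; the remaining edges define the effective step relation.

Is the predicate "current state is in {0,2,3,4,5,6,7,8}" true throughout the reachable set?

Answer: INVARIANT VIOLATED at state 1

Trace:
Safe = {0,2,3,4,5,6,7,8}
Reachable = {0,1}
  0: ✓
  1: VIOLATES
witness against invariant: b → 1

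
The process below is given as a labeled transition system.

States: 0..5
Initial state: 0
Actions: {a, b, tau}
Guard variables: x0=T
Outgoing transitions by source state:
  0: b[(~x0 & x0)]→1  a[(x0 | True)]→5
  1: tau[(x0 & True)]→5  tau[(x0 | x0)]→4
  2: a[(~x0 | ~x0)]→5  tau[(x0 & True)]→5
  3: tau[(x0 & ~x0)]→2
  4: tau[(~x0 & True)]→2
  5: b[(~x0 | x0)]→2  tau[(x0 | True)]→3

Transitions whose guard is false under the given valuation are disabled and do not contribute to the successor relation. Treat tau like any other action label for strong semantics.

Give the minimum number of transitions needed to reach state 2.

Breadth-first toward 2:
  depth 0: {0}
  depth 1: {5}
  depth 2: {2,3}
2 enters at depth 2; path a·b

Answer: 2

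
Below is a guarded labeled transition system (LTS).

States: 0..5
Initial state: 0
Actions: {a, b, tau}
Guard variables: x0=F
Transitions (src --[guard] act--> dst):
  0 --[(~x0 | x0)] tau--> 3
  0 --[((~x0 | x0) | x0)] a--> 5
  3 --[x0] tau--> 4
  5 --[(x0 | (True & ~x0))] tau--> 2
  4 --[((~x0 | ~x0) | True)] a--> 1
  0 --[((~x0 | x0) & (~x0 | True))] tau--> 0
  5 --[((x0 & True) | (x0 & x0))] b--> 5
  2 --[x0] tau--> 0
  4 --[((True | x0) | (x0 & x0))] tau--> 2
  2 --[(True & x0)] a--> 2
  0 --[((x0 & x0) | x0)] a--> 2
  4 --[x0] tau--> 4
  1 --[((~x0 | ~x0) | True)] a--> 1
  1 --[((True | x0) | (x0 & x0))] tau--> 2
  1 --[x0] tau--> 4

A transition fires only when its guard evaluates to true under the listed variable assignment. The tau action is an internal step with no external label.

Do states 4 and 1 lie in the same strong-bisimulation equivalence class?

Answer: BISIMILAR

Analysis:
Compute ~ classes (split until stable):
  P[0] = {{0,1,2,3,4,5}}
  P[1] = {{0,1,4},{2,3},{5}}
  P[2] = {{0},{1,4},{2,3},{5}}
stable after 3 split(s): 4 block(s)
4∈{1,4}, 1∈{1,4}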